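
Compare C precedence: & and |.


'&' is bitwise AND (level 5); '|' is bitwise OR (level 3)
Higher level binds tighter
'&' has higher precedence than '|'


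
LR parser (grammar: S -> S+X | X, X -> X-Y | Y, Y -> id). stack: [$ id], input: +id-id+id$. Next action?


'id' on top is the handle for Y -> id
Action: reduce (Y -> id)


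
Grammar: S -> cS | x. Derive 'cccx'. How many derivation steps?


Derivation: S => cS => ccS => cccS => cccx
Steps: 4


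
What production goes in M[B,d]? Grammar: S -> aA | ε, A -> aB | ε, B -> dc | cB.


For [B, d]: 'd' ∈ FIRST(dc)
Entry: B -> dc


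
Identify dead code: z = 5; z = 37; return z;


first assignment to z is overwritten before any read
Dead: 'z = 5'


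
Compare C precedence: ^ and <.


'<' is relational (level 7); '^' is bitwise XOR (level 4)
Higher level binds tighter
'<' has higher precedence than '^'


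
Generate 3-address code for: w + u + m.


Break into single-operator statements:
t1 = w + u
t2 = t1 + m


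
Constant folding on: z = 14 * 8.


14 * 8 = 112 at compile time
Optimized: z = 112


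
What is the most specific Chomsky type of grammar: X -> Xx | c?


Left-linear: every RHS is a terminal or one nonterminal followed by a terminal
Classification: Type 3 (Regular)


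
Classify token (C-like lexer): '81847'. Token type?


Pattern: digits only
Type: INTEGER_LITERAL


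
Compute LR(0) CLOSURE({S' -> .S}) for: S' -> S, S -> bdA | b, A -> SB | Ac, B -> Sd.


Start: S' -> .S
For each item with dot before a nonterminal B, add B -> .γ for every B-production
Closure: [S' -> .S, S -> .bdA, S -> .b]


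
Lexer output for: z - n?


Scan left to right, longest-match per lexeme
Tokens: ID(z), OP(-), ID(n)


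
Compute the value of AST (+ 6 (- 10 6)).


Evaluate inner: (- 10 6) = 4
Evaluate root: (+ 6 4) = 10
Result: 10


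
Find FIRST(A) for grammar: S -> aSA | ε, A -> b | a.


Per alternative of A: FIRST(b) = {b}; FIRST(a) = {a}
FIRST(A) = {a, b}


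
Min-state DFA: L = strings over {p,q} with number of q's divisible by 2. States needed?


Track (count of q) mod 2: states 0..1, accept at 0
Minimal DFA: 2 states


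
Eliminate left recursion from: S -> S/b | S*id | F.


Left-recursive alternatives: S/b, S*id; non-recursive: F
Introduce S': S -> FS', S' -> /bS' | *idS' | ε


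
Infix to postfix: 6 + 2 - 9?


Left to right (same or higher precedence on left)
Postfix: 6 2 + 9 -


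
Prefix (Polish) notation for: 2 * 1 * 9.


left-to-right (same/higher precedence on left): tree is (* (* 2 1) 9)
Prefix: * * 2 1 9


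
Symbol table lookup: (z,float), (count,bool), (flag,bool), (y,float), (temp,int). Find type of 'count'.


Lookup 'count' → type bool


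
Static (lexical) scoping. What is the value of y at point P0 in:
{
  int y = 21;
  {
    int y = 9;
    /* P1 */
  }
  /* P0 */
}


y declared in the same block as P0
y = 21


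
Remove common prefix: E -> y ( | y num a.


Common prefix: 'y'
Factored: E -> y E', E' -> ( | num a


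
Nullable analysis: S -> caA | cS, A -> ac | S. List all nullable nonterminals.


A nonterminal is nullable iff some alternative derives ε (directly, or every symbol in it is nullable)
Nullable: {}


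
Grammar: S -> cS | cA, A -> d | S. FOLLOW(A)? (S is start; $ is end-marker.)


$ ∈ FOLLOW(S). For each A -> αBβ: add FIRST(β)\{ε} to FOLLOW(B); if β nullable, add FOLLOW(A).
FOLLOW(A) = {$}


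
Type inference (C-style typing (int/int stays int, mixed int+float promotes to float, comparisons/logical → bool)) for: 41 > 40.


Operand types: int > int
Rule: comparison yields bool
Result type: bool


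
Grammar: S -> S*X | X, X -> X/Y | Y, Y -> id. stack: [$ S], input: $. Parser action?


start symbol S on stack, input exhausted
Action: accept


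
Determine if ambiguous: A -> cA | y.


right-linear, alternatives start with distinct terminals 'c' vs 'y': unique leftmost derivation
Unambiguous


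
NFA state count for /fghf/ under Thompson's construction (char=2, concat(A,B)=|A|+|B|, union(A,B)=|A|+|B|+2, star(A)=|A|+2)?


Syntax tree has 4 char leaf(s), 0 union(s), 0 star(s)
chars contribute 4×2 = 8; each union adds +2; each star adds +2
Total: 8 + 0 + 0 = 8 states


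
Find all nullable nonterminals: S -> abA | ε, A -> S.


A nonterminal is nullable iff some alternative derives ε (directly, or every symbol in it is nullable)
Nullable: {A, S}


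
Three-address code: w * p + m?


Break into single-operator statements:
t1 = w * p
t2 = t1 + m


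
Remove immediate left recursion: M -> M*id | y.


Left-recursive alternatives: M*id; non-recursive: y
Introduce M': M -> yM', M' -> *idM' | ε


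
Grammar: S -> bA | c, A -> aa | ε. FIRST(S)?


Per alternative of S: FIRST(bA) = {b}; FIRST(c) = {c}
FIRST(S) = {b, c}


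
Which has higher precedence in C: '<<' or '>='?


'<<' is shift (level 8); '>=' is relational (level 7)
Higher level binds tighter
'<<' has higher precedence than '>='


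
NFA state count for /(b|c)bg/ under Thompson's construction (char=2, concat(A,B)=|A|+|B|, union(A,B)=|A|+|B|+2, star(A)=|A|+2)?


Syntax tree has 4 char leaf(s), 1 union(s), 0 star(s)
chars contribute 4×2 = 8; each union adds +2; each star adds +2
Total: 8 + 2 + 0 = 10 states


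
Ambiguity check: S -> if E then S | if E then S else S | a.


dangling else: 'if E then if E then a else a' parses two ways
Ambiguous


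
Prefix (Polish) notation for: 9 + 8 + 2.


left-to-right (same/higher precedence on left): tree is (+ (+ 9 8) 2)
Prefix: + + 9 8 2


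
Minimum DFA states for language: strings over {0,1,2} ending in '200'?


Track the longest suffix of input matching a prefix of '200': 4 classes (prefixes of length 0..3)
Minimal DFA: 4 states


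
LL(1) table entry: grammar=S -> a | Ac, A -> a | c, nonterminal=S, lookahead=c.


For [S, c]: 'c' ∈ FIRST(Ac)
Entry: S -> Ac


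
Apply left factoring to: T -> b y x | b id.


Common prefix: 'b'
Factored: T -> b T', T' -> y x | id


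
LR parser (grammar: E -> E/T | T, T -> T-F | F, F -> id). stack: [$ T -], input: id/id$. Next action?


no handle; shift 'id'
Action: shift


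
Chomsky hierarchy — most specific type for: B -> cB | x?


Right-linear: every RHS is a terminal or a terminal followed by one nonterminal
Classification: Type 3 (Regular)


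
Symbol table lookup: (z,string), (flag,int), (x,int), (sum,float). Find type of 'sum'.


Lookup 'sum' → type float


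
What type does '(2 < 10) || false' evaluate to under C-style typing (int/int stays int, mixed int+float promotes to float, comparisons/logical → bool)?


Operand types: bool || bool
Rule: logical operators take bool operands and yield bool
Result type: bool


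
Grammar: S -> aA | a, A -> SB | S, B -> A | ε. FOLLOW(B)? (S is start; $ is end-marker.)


$ ∈ FOLLOW(S). For each A -> αBβ: add FIRST(β)\{ε} to FOLLOW(B); if β nullable, add FOLLOW(A).
FOLLOW(B) = {$, a}


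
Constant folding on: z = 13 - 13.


13 - 13 = 0 at compile time
Optimized: z = 0


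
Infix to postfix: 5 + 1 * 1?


* has higher precedence, evaluate 1*1 first
Postfix: 5 1 1 * +


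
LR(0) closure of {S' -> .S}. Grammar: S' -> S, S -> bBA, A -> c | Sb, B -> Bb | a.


Start: S' -> .S
For each item with dot before a nonterminal B, add B -> .γ for every B-production
Closure: [S' -> .S, S -> .bBA]


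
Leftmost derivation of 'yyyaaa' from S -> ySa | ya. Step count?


Derivation: S => ySa => yySaa => yyyaaa
Steps: 3


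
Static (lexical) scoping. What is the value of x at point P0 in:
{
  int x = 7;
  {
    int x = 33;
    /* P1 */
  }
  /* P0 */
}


x declared in the same block as P0
x = 7


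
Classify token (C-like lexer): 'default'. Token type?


Pattern: reserved word
Type: KEYWORD


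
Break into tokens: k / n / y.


Scan left to right, longest-match per lexeme
Tokens: ID(k), OP(/), ID(n), OP(/), ID(y)


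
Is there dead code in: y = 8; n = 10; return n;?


y is assigned but never read
Dead: 'y = 8'


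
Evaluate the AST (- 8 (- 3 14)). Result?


Evaluate inner: (- 3 14) = -11
Evaluate root: (- 8 -11) = 19
Result: 19


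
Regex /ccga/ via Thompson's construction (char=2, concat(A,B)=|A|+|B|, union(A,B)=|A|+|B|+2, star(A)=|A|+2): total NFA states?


Syntax tree has 4 char leaf(s), 0 union(s), 0 star(s)
chars contribute 4×2 = 8; each union adds +2; each star adds +2
Total: 8 + 0 + 0 = 8 states


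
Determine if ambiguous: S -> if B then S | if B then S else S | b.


dangling else: 'if B then if B then b else b' parses two ways
Ambiguous


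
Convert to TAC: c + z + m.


Break into single-operator statements:
t1 = c + z
t2 = t1 + m


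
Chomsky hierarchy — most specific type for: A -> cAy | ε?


Single nonterminal LHS, but c^n y^n is not regular
Classification: Type 2 (Context-Free)


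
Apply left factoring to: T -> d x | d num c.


Common prefix: 'd'
Factored: T -> d T', T' -> x | num c


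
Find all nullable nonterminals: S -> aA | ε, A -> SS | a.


A nonterminal is nullable iff some alternative derives ε (directly, or every symbol in it is nullable)
Nullable: {A, S}


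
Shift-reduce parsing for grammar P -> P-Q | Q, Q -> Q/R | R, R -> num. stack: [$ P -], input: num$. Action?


no handle ('P-' is not any RHS); shift 'num'
Action: shift


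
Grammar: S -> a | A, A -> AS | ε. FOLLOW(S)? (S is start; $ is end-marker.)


$ ∈ FOLLOW(S). For each A -> αBβ: add FIRST(β)\{ε} to FOLLOW(B); if β nullable, add FOLLOW(A).
FOLLOW(S) = {$, a}


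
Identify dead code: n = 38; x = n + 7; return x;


n is read by x's definition; x is returned
No dead code


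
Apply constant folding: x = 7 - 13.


7 - 13 = -6 at compile time
Optimized: x = -6


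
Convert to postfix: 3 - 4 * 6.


* has higher precedence, evaluate 4*6 first
Postfix: 3 4 6 * -


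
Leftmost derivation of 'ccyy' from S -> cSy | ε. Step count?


Derivation: S => cSy => ccSyy => ccyy
Steps: 3


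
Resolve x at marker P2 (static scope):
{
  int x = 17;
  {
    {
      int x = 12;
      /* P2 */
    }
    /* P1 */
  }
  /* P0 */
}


x declared in the same block as P2
x = 12


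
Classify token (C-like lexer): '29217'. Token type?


Pattern: digits only
Type: INTEGER_LITERAL


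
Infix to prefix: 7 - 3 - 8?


left-to-right (same/higher precedence on left): tree is (- (- 7 3) 8)
Prefix: - - 7 3 8


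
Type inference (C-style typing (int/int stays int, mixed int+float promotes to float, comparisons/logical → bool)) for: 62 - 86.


Operand types: int - int
Rule: mixed int/float promotes to float; int/int stays int
Result type: int


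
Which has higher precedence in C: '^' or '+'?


'+' is additive (level 9); '^' is bitwise XOR (level 4)
Higher level binds tighter
'+' has higher precedence than '^'


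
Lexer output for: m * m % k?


Scan left to right, longest-match per lexeme
Tokens: ID(m), OP(*), ID(m), OP(%), ID(k)


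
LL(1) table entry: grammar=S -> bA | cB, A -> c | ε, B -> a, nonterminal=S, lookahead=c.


For [S, c]: 'c' ∈ FIRST(cB)
Entry: S -> cB


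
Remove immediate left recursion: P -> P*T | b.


Left-recursive alternatives: P*T; non-recursive: b
Introduce P': P -> bP', P' -> *TP' | ε


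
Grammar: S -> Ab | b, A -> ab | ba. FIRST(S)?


Per alternative of S: FIRST(Ab) = {a, b}; FIRST(b) = {b}
FIRST(S) = {a, b}


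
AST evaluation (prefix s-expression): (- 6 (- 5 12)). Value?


Evaluate inner: (- 5 12) = -7
Evaluate root: (- 6 -7) = 13
Result: 13


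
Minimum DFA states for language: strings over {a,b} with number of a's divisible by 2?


Track (count of a) mod 2: states 0..1, accept at 0
Minimal DFA: 2 states


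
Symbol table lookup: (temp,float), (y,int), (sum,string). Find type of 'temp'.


Lookup 'temp' → type float


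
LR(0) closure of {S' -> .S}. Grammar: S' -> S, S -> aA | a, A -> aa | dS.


Start: S' -> .S
For each item with dot before a nonterminal B, add B -> .γ for every B-production
Closure: [S' -> .S, S -> .aA, S -> .a]


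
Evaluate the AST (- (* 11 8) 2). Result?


Evaluate inner: (* 11 8) = 88
Evaluate root: (- 88 2) = 86
Result: 86


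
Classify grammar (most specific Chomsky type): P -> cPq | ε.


Single nonterminal LHS, but c^n q^n is not regular
Classification: Type 2 (Context-Free)


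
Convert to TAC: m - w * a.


Break into single-operator statements:
t1 = w * a
t2 = m - t1


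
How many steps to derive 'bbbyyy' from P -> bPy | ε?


Derivation: P => bPy => bbPyy => bbbPyyy => bbbyyy
Steps: 4


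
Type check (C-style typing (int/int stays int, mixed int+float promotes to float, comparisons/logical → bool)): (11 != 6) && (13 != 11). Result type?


Operand types: bool && bool
Rule: logical operators take bool operands and yield bool
Result type: bool


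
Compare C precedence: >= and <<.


'<<' is shift (level 8); '>=' is relational (level 7)
Higher level binds tighter
'<<' has higher precedence than '>='


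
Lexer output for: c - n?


Scan left to right, longest-match per lexeme
Tokens: ID(c), OP(-), ID(n)


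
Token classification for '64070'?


Pattern: digits only
Type: INTEGER_LITERAL


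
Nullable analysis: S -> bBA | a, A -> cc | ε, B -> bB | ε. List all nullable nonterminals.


A nonterminal is nullable iff some alternative derives ε (directly, or every symbol in it is nullable)
Nullable: {A, B}


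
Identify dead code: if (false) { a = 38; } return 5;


condition is constant false, so the whole block is unreachable
Dead: 'if (false) { a = 38; }'


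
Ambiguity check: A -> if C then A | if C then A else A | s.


dangling else: 'if C then if C then s else s' parses two ways
Ambiguous


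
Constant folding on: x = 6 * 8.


6 * 8 = 48 at compile time
Optimized: x = 48


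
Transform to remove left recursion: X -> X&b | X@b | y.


Left-recursive alternatives: X&b, X@b; non-recursive: y
Introduce X': X -> yX', X' -> &bX' | @bX' | ε


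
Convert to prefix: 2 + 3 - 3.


left-to-right (same/higher precedence on left): tree is (- (+ 2 3) 3)
Prefix: - + 2 3 3


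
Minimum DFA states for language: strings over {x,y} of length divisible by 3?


Track length mod 3: states 0..2, accept at 0
Minimal DFA: 3 states


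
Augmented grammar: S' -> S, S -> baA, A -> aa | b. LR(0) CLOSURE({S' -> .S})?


Start: S' -> .S
For each item with dot before a nonterminal B, add B -> .γ for every B-production
Closure: [S' -> .S, S -> .baA]


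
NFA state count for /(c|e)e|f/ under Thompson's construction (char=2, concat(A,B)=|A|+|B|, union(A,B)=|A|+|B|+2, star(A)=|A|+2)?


Syntax tree has 4 char leaf(s), 2 union(s), 0 star(s)
chars contribute 4×2 = 8; each union adds +2; each star adds +2
Total: 8 + 4 + 0 = 12 states


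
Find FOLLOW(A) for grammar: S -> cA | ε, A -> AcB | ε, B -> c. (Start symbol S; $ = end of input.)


$ ∈ FOLLOW(S). For each A -> αBβ: add FIRST(β)\{ε} to FOLLOW(B); if β nullable, add FOLLOW(A).
FOLLOW(A) = {$, c}


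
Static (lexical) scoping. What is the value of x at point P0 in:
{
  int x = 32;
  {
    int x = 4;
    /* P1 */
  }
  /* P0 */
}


x declared in the same block as P0
x = 32


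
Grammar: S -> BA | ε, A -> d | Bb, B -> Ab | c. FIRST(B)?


Per alternative of B: FIRST(Ab) = {c, d}; FIRST(c) = {c}
FIRST(B) = {c, d}


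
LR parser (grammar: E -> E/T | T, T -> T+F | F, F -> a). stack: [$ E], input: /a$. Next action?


shift '/' to continue E -> E/T
Action: shift


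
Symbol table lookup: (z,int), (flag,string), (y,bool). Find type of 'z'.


Lookup 'z' → type int


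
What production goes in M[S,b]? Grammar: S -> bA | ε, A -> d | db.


For [S, b]: 'b' ∈ FIRST(bA)
Entry: S -> bA


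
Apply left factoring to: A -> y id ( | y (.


Common prefix: 'y'
Factored: A -> y A', A' -> id ( | (


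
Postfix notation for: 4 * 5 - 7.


Left to right (same or higher precedence on left)
Postfix: 4 5 * 7 -


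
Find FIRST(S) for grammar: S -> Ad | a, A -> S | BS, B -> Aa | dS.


Per alternative of S: FIRST(Ad) = {a, d}; FIRST(a) = {a}
FIRST(S) = {a, d}


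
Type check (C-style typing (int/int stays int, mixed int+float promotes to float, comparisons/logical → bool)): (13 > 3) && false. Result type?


Operand types: bool && bool
Rule: logical operators take bool operands and yield bool
Result type: bool


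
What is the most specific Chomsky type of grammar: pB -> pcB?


LHS has context (more than one symbol) and |LHS| ≤ |RHS|
Classification: Type 1 (Context-Sensitive)


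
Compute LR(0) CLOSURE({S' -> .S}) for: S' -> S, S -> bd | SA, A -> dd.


Start: S' -> .S
For each item with dot before a nonterminal B, add B -> .γ for every B-production
Closure: [S' -> .S, S -> .bd, S -> .SA]


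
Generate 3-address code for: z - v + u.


Break into single-operator statements:
t1 = z - v
t2 = t1 + u


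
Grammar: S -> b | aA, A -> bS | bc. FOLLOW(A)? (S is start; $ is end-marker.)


$ ∈ FOLLOW(S). For each A -> αBβ: add FIRST(β)\{ε} to FOLLOW(B); if β nullable, add FOLLOW(A).
FOLLOW(A) = {$}


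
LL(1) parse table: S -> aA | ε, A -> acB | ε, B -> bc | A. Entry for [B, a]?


For [B, a]: 'a' ∈ FIRST(A)
Entry: B -> A


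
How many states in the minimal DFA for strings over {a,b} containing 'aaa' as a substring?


KMP-style automaton: 3 progress states + 1 absorbing accept = 4
Minimal DFA: 4 states


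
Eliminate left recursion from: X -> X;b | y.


Left-recursive alternatives: X;b; non-recursive: y
Introduce X': X -> yX', X' -> ;bX' | ε


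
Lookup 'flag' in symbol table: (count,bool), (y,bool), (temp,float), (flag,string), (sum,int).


Lookup 'flag' → type string


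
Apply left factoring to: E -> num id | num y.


Common prefix: 'num'
Factored: E -> num E', E' -> id | y


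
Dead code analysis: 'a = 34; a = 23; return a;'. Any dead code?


first assignment to a is overwritten before any read
Dead: 'a = 34'


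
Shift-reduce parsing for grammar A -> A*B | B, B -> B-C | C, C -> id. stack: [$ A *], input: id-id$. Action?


no handle ('A*' is not any RHS); shift 'id'
Action: shift


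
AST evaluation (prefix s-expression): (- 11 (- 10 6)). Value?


Evaluate inner: (- 10 6) = 4
Evaluate root: (- 11 4) = 7
Result: 7


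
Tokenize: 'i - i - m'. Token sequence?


Scan left to right, longest-match per lexeme
Tokens: ID(i), OP(-), ID(i), OP(-), ID(m)


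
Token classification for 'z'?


Pattern: letter/underscore followed by alphanumerics, not a keyword
Type: IDENTIFIER


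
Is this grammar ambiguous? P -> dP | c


right-linear, alternatives start with distinct terminals 'd' vs 'c': unique leftmost derivation
Unambiguous


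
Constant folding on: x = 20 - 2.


20 - 2 = 18 at compile time
Optimized: x = 18


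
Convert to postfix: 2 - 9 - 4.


Left to right (same or higher precedence on left)
Postfix: 2 9 - 4 -


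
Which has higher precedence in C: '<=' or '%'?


'%' is multiplicative (level 10); '<=' is relational (level 7)
Higher level binds tighter
'%' has higher precedence than '<='


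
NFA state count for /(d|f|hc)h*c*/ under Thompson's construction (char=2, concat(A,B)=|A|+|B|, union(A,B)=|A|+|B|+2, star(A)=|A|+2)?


Syntax tree has 6 char leaf(s), 2 union(s), 2 star(s)
chars contribute 6×2 = 12; each union adds +2; each star adds +2
Total: 12 + 4 + 4 = 20 states


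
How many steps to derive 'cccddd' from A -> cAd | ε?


Derivation: A => cAd => ccAdd => cccAddd => cccddd
Steps: 4


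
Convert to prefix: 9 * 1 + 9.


left-to-right (same/higher precedence on left): tree is (+ (* 9 1) 9)
Prefix: + * 9 1 9


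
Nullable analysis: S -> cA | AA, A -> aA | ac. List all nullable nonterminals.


A nonterminal is nullable iff some alternative derives ε (directly, or every symbol in it is nullable)
Nullable: {}


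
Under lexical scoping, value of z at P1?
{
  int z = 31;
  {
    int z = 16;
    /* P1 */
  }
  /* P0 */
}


z declared in the same block as P1
z = 16


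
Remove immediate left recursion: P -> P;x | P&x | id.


Left-recursive alternatives: P;x, P&x; non-recursive: id
Introduce P': P -> idP', P' -> ;xP' | &xP' | ε


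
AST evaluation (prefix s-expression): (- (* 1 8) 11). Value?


Evaluate inner: (* 1 8) = 8
Evaluate root: (- 8 11) = -3
Result: -3


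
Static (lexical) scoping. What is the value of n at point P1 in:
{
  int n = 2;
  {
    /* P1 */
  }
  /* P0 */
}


P1's block does not declare n; resolves to the enclosing declaration at depth 0
n = 2


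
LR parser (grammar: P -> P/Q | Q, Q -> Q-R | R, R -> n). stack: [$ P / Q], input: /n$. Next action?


handle 'P/Q' on top; lookahead ∈ FOLLOW(P) = {/, $}
Action: reduce (P -> P/Q)


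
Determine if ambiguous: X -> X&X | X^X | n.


'n&n^n' has two parse trees (no precedence encoded between & and ^)
Ambiguous


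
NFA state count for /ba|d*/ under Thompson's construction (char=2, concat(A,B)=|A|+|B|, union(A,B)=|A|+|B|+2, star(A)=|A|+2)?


Syntax tree has 3 char leaf(s), 1 union(s), 1 star(s)
chars contribute 3×2 = 6; each union adds +2; each star adds +2
Total: 6 + 2 + 2 = 10 states


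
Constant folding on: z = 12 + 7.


12 + 7 = 19 at compile time
Optimized: z = 19


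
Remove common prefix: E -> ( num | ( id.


Common prefix: '('
Factored: E -> ( E', E' -> num | id


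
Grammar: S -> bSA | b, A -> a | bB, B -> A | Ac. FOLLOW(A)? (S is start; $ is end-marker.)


$ ∈ FOLLOW(S). For each A -> αBβ: add FIRST(β)\{ε} to FOLLOW(B); if β nullable, add FOLLOW(A).
FOLLOW(A) = {$, a, b, c}


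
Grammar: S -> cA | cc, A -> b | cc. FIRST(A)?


Per alternative of A: FIRST(b) = {b}; FIRST(cc) = {c}
FIRST(A) = {b, c}


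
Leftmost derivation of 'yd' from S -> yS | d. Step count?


Derivation: S => yS => yd
Steps: 2


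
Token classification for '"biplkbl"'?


Pattern: double-quoted sequence
Type: STRING_LITERAL


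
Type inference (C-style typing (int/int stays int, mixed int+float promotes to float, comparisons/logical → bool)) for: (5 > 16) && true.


Operand types: bool && bool
Rule: logical operators take bool operands and yield bool
Result type: bool


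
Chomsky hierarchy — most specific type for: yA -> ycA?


LHS has context (more than one symbol) and |LHS| ≤ |RHS|
Classification: Type 1 (Context-Sensitive)


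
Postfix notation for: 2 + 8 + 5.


Left to right (same or higher precedence on left)
Postfix: 2 8 + 5 +


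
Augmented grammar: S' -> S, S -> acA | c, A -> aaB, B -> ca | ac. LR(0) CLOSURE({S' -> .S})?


Start: S' -> .S
For each item with dot before a nonterminal B, add B -> .γ for every B-production
Closure: [S' -> .S, S -> .acA, S -> .c]


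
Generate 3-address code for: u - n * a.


Break into single-operator statements:
t1 = n * a
t2 = u - t1


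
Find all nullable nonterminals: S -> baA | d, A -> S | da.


A nonterminal is nullable iff some alternative derives ε (directly, or every symbol in it is nullable)
Nullable: {}


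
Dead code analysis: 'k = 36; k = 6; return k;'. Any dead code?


first assignment to k is overwritten before any read
Dead: 'k = 36'


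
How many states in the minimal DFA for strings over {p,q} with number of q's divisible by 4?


Track (count of q) mod 4: states 0..3, accept at 0
Minimal DFA: 4 states


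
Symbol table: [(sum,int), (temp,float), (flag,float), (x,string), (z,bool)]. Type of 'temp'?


Lookup 'temp' → type float


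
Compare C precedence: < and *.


'*' is multiplicative (level 10); '<' is relational (level 7)
Higher level binds tighter
'*' has higher precedence than '<'


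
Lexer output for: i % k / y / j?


Scan left to right, longest-match per lexeme
Tokens: ID(i), OP(%), ID(k), OP(/), ID(y), OP(/), ID(j)


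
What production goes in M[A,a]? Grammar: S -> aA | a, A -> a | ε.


For [A, a]: 'a' ∈ FIRST(a)
Entry: A -> a


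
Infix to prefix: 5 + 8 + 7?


left-to-right (same/higher precedence on left): tree is (+ (+ 5 8) 7)
Prefix: + + 5 8 7


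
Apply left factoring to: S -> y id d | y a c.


Common prefix: 'y'
Factored: S -> y S', S' -> id d | a c


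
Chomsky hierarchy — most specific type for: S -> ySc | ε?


Single nonterminal LHS, but y^n c^n is not regular
Classification: Type 2 (Context-Free)


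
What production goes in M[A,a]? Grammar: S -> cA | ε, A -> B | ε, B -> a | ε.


For [A, a]: 'a' ∈ FIRST(B)
Entry: A -> B


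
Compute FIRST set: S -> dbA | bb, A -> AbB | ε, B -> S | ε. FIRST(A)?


Per alternative of A: FIRST(AbB) = {b}; FIRST(ε) = {ε}
FIRST(A) = {b, ε}


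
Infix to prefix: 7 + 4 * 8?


'*' binds tighter: tree is (+ 7 (* 4 8))
Prefix: + 7 * 4 8


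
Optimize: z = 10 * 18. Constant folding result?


10 * 18 = 180 at compile time
Optimized: z = 180


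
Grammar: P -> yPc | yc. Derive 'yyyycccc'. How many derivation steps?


Derivation: P => yPc => yyPcc => yyyPccc => yyyycccc
Steps: 4


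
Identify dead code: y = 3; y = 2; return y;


first assignment to y is overwritten before any read
Dead: 'y = 3'


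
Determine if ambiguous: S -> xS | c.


right-linear, alternatives start with distinct terminals 'x' vs 'c': unique leftmost derivation
Unambiguous


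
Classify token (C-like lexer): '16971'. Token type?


Pattern: digits only
Type: INTEGER_LITERAL


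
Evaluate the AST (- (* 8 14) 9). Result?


Evaluate inner: (* 8 14) = 112
Evaluate root: (- 112 9) = 103
Result: 103


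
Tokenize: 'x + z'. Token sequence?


Scan left to right, longest-match per lexeme
Tokens: ID(x), OP(+), ID(z)


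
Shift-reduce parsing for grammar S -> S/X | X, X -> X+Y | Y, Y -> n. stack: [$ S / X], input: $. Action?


handle 'S/X' on top; lookahead ∈ FOLLOW(S) = {/, $}
Action: reduce (S -> S/X)


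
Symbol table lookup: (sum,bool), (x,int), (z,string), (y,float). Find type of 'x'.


Lookup 'x' → type int


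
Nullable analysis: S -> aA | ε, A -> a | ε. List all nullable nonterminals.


A nonterminal is nullable iff some alternative derives ε (directly, or every symbol in it is nullable)
Nullable: {A, S}


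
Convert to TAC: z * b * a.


Break into single-operator statements:
t1 = z * b
t2 = t1 * a


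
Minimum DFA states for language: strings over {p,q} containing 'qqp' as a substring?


KMP-style automaton: 3 progress states + 1 absorbing accept = 4
Minimal DFA: 4 states


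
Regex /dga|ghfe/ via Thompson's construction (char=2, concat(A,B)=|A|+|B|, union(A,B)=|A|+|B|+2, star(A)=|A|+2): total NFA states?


Syntax tree has 7 char leaf(s), 1 union(s), 0 star(s)
chars contribute 7×2 = 14; each union adds +2; each star adds +2
Total: 14 + 2 + 0 = 16 states


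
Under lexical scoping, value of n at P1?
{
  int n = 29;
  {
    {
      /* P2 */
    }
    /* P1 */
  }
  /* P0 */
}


P1's block does not declare n; resolves to the enclosing declaration at depth 0
n = 29


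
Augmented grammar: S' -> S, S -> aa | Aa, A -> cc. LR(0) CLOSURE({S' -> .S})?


Start: S' -> .S
For each item with dot before a nonterminal B, add B -> .γ for every B-production
Closure: [S' -> .S, S -> .aa, S -> .Aa, A -> .cc]


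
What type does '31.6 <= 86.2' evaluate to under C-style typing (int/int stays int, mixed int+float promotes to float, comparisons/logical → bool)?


Operand types: float <= float
Rule: comparison yields bool
Result type: bool


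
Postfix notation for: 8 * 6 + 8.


Left to right (same or higher precedence on left)
Postfix: 8 6 * 8 +


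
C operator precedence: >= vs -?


'-' is additive (level 9); '>=' is relational (level 7)
Higher level binds tighter
'-' has higher precedence than '>='


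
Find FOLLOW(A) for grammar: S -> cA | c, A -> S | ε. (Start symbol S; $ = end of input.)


$ ∈ FOLLOW(S). For each A -> αBβ: add FIRST(β)\{ε} to FOLLOW(B); if β nullable, add FOLLOW(A).
FOLLOW(A) = {$}


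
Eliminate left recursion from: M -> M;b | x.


Left-recursive alternatives: M;b; non-recursive: x
Introduce M': M -> xM', M' -> ;bM' | ε


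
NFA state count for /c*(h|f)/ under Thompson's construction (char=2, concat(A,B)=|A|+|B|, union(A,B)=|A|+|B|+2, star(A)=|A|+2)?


Syntax tree has 3 char leaf(s), 1 union(s), 1 star(s)
chars contribute 3×2 = 6; each union adds +2; each star adds +2
Total: 6 + 2 + 2 = 10 states


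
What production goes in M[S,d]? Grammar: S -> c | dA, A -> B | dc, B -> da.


For [S, d]: 'd' ∈ FIRST(dA)
Entry: S -> dA


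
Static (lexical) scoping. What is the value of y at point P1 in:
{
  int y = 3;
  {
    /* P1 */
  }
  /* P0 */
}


P1's block does not declare y; resolves to the enclosing declaration at depth 0
y = 3


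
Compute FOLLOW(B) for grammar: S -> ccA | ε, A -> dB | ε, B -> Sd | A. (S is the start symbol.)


$ ∈ FOLLOW(S). For each A -> αBβ: add FIRST(β)\{ε} to FOLLOW(B); if β nullable, add FOLLOW(A).
FOLLOW(B) = {$, d}


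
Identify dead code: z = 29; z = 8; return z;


first assignment to z is overwritten before any read
Dead: 'z = 29'


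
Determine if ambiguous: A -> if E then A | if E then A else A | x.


dangling else: 'if E then if E then x else x' parses two ways
Ambiguous


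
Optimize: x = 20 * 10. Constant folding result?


20 * 10 = 200 at compile time
Optimized: x = 200


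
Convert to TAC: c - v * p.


Break into single-operator statements:
t1 = v * p
t2 = c - t1


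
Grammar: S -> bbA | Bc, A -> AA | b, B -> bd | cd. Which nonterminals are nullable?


A nonterminal is nullable iff some alternative derives ε (directly, or every symbol in it is nullable)
Nullable: {}


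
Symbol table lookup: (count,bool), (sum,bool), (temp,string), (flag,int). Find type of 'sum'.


Lookup 'sum' → type bool


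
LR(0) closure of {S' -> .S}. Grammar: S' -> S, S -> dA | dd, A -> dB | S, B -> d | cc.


Start: S' -> .S
For each item with dot before a nonterminal B, add B -> .γ for every B-production
Closure: [S' -> .S, S -> .dA, S -> .dd]


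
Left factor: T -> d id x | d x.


Common prefix: 'd'
Factored: T -> d T', T' -> id x | x


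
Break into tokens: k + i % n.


Scan left to right, longest-match per lexeme
Tokens: ID(k), OP(+), ID(i), OP(%), ID(n)


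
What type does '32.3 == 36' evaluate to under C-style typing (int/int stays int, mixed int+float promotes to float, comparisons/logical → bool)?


Operand types: float == int
Rule: comparison yields bool
Result type: bool


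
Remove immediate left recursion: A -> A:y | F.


Left-recursive alternatives: A:y; non-recursive: F
Introduce A': A -> FA', A' -> :yA' | ε


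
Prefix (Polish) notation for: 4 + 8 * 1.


'*' binds tighter: tree is (+ 4 (* 8 1))
Prefix: + 4 * 8 1


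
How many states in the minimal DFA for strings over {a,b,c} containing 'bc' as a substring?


KMP-style automaton: 2 progress states + 1 absorbing accept = 3
Minimal DFA: 3 states


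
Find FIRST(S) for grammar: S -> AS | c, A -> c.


Per alternative of S: FIRST(AS) = {c}; FIRST(c) = {c}
FIRST(S) = {c}


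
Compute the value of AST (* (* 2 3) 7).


Evaluate inner: (* 2 3) = 6
Evaluate root: (* 6 7) = 42
Result: 42


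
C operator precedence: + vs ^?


'+' is additive (level 9); '^' is bitwise XOR (level 4)
Higher level binds tighter
'+' has higher precedence than '^'


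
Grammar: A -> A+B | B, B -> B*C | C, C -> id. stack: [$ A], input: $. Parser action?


start symbol A on stack, input exhausted
Action: accept


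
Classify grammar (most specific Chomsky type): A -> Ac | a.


Left-linear: every RHS is a terminal or one nonterminal followed by a terminal
Classification: Type 3 (Regular)


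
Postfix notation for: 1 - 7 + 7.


Left to right (same or higher precedence on left)
Postfix: 1 7 - 7 +


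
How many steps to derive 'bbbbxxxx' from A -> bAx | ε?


Derivation: A => bAx => bbAxx => bbbAxxx => bbbbAxxxx => bbbbxxxx
Steps: 5


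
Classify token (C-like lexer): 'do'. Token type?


Pattern: reserved word
Type: KEYWORD


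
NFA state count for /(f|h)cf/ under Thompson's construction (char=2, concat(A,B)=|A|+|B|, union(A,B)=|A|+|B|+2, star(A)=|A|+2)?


Syntax tree has 4 char leaf(s), 1 union(s), 0 star(s)
chars contribute 4×2 = 8; each union adds +2; each star adds +2
Total: 8 + 2 + 0 = 10 states


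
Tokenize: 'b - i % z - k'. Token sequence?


Scan left to right, longest-match per lexeme
Tokens: ID(b), OP(-), ID(i), OP(%), ID(z), OP(-), ID(k)


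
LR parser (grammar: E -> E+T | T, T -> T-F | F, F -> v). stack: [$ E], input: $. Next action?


start symbol E on stack, input exhausted
Action: accept


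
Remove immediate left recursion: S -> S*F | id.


Left-recursive alternatives: S*F; non-recursive: id
Introduce S': S -> idS', S' -> *FS' | ε


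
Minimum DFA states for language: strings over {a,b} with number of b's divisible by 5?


Track (count of b) mod 5: states 0..4, accept at 0
Minimal DFA: 5 states


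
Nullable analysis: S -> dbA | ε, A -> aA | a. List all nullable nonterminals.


A nonterminal is nullable iff some alternative derives ε (directly, or every symbol in it is nullable)
Nullable: {S}


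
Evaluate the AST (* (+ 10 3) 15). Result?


Evaluate inner: (+ 10 3) = 13
Evaluate root: (* 13 15) = 195
Result: 195


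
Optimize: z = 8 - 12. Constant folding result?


8 - 12 = -4 at compile time
Optimized: z = -4


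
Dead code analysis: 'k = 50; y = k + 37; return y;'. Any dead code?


k is read by y's definition; y is returned
No dead code


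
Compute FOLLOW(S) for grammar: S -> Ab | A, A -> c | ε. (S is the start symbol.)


$ ∈ FOLLOW(S). For each A -> αBβ: add FIRST(β)\{ε} to FOLLOW(B); if β nullable, add FOLLOW(A).
FOLLOW(S) = {$}


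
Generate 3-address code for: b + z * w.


Break into single-operator statements:
t1 = z * w
t2 = b + t1


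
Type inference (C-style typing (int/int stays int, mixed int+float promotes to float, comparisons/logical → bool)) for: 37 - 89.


Operand types: int - int
Rule: mixed int/float promotes to float; int/int stays int
Result type: int


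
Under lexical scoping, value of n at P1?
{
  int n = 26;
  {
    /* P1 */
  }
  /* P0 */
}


P1's block does not declare n; resolves to the enclosing declaration at depth 0
n = 26


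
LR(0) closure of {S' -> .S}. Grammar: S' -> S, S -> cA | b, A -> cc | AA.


Start: S' -> .S
For each item with dot before a nonterminal B, add B -> .γ for every B-production
Closure: [S' -> .S, S -> .cA, S -> .b]


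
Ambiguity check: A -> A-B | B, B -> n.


precedence layered via separate nonterminal B: deterministic
Unambiguous


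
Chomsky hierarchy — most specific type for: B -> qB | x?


Right-linear: every RHS is a terminal or a terminal followed by one nonterminal
Classification: Type 3 (Regular)


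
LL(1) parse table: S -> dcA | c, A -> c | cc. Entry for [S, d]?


For [S, d]: 'd' ∈ FIRST(dcA)
Entry: S -> dcA


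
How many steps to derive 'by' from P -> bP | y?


Derivation: P => bP => by
Steps: 2


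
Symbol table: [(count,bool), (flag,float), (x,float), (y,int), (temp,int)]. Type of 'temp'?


Lookup 'temp' → type int


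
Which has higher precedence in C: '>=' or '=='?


'>=' is relational (level 7); '==' is equality (level 6)
Higher level binds tighter
'>=' has higher precedence than '=='


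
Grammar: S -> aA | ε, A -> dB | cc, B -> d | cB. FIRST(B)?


Per alternative of B: FIRST(d) = {d}; FIRST(cB) = {c}
FIRST(B) = {c, d}


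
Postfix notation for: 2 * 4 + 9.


Left to right (same or higher precedence on left)
Postfix: 2 4 * 9 +


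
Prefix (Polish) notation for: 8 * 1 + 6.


left-to-right (same/higher precedence on left): tree is (+ (* 8 1) 6)
Prefix: + * 8 1 6


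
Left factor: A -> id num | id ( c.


Common prefix: 'id'
Factored: A -> id A', A' -> num | ( c


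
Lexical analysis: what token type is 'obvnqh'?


Pattern: letter/underscore followed by alphanumerics, not a keyword
Type: IDENTIFIER


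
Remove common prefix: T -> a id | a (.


Common prefix: 'a'
Factored: T -> a T', T' -> id | (


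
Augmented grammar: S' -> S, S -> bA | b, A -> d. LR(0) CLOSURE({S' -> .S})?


Start: S' -> .S
For each item with dot before a nonterminal B, add B -> .γ for every B-production
Closure: [S' -> .S, S -> .bA, S -> .b]


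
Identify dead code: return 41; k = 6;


statement follows a return and is unreachable
Dead: 'k = 6'


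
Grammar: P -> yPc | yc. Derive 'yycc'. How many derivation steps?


Derivation: P => yPc => yycc
Steps: 2


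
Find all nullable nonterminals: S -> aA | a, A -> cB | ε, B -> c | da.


A nonterminal is nullable iff some alternative derives ε (directly, or every symbol in it is nullable)
Nullable: {A}


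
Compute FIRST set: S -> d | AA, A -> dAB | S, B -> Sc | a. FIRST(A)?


Per alternative of A: FIRST(dAB) = {d}; FIRST(S) = {d}
FIRST(A) = {d}


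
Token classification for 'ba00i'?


Pattern: letter/underscore followed by alphanumerics, not a keyword
Type: IDENTIFIER


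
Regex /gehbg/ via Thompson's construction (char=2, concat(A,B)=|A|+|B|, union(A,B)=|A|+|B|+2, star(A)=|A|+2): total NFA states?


Syntax tree has 5 char leaf(s), 0 union(s), 0 star(s)
chars contribute 5×2 = 10; each union adds +2; each star adds +2
Total: 10 + 0 + 0 = 10 states


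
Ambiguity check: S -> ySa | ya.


balanced y^n…a^n: each string has a unique parse
Unambiguous


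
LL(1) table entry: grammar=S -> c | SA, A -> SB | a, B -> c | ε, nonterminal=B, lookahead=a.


For [B, a]: ε is nullable and 'a' ∈ FOLLOW(B)
Entry: B -> ε


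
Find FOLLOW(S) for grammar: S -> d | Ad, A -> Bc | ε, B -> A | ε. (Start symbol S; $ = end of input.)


$ ∈ FOLLOW(S). For each A -> αBβ: add FIRST(β)\{ε} to FOLLOW(B); if β nullable, add FOLLOW(A).
FOLLOW(S) = {$}


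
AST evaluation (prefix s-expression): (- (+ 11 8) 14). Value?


Evaluate inner: (+ 11 8) = 19
Evaluate root: (- 19 14) = 5
Result: 5


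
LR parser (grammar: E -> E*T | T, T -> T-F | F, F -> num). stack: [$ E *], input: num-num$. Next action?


no handle ('E*' is not any RHS); shift 'num'
Action: shift


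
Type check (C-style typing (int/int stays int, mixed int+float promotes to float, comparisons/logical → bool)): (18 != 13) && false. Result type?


Operand types: bool && bool
Rule: logical operators take bool operands and yield bool
Result type: bool


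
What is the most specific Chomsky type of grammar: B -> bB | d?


Right-linear: every RHS is a terminal or a terminal followed by one nonterminal
Classification: Type 3 (Regular)


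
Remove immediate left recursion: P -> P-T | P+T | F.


Left-recursive alternatives: P-T, P+T; non-recursive: F
Introduce P': P -> FP', P' -> -TP' | +TP' | ε


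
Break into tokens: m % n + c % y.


Scan left to right, longest-match per lexeme
Tokens: ID(m), OP(%), ID(n), OP(+), ID(c), OP(%), ID(y)


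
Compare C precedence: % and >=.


'%' is multiplicative (level 10); '>=' is relational (level 7)
Higher level binds tighter
'%' has higher precedence than '>='
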